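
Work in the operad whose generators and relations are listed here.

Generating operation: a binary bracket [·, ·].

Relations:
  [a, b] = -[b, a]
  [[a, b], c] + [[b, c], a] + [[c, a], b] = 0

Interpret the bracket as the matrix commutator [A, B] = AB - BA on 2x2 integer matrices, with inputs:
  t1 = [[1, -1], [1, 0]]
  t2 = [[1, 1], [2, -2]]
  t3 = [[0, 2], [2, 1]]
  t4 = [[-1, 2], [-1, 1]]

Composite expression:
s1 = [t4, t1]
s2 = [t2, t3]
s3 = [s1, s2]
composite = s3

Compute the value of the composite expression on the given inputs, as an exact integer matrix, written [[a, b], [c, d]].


[[-7, 14], [12, 7]]

[t4, t1] = [[1, 0], [1, -1]]
[t2, t3] = [[-2, 7], [-8, 2]]
[[t4, t1], [t2, t3]] = [[-7, 14], [12, 7]]


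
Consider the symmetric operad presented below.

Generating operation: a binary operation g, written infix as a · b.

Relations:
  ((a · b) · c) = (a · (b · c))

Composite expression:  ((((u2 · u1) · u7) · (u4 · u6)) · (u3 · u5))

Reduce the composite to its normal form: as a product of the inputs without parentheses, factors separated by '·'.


All parenthesizations of g agree; list the u-inputs left to right.
(u2 · u1) linearizes to u2 · u1
((u2 · u1) · u7) linearizes to u2 · u1 · u7
(u4 · u6) linearizes to u4 · u6
(((u2 · u1) · u7) · (u4 · u6)) linearizes to u2 · u1 · u7 · u4 · u6
(u3 · u5) linearizes to u3 · u5
((((u2 · u1) · u7) · (u4 · u6)) · (u3 · u5)) linearizes to u2 · u1 · u7 · u4 · u6 · u3 · u5

u2 · u1 · u7 · u4 · u6 · u3 · u5


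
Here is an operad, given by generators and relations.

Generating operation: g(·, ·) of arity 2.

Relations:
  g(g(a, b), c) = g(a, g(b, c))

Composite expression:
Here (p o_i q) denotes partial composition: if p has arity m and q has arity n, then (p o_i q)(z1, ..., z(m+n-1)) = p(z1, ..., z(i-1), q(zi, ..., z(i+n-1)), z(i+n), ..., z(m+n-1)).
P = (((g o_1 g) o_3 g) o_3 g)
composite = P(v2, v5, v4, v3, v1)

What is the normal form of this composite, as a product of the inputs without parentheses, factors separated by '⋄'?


v2 ⋄ v5 ⋄ v4 ⋄ v3 ⋄ v1

Under associativity of g, the answer is the v's in reading order.
g(v2, v5) linearizes to v2 ⋄ v5
g(v4, v3) linearizes to v4 ⋄ v3
g(g(v4, v3), v1) linearizes to v4 ⋄ v3 ⋄ v1
g(g(v2, v5), g(g(v4, v3), v1)) linearizes to v2 ⋄ v5 ⋄ v4 ⋄ v3 ⋄ v1


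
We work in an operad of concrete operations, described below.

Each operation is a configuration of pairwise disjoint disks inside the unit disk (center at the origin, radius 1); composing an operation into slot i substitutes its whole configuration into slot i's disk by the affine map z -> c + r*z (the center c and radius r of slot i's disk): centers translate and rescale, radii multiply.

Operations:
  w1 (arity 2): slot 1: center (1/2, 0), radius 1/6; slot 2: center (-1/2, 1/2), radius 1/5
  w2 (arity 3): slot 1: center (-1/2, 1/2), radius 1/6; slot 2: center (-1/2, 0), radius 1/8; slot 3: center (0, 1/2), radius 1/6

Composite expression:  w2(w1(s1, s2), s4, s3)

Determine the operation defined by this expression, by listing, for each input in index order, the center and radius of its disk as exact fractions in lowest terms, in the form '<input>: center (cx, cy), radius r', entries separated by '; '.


Nesting under w2 composes maps z -> c + r*z down each s-path.
s1 passes through 2 substitutions, ending at center (-5/12, 1/2), radius 1/36
s2 passes through 2 substitutions, ending at center (-7/12, 7/12), radius 1/30
s4 passes through 1 substitution, ending at center (-1/2, 0), radius 1/8
s3 passes through 1 substitution, ending at center (0, 1/2), radius 1/6

s1: center (-5/12, 1/2), radius 1/36; s2: center (-7/12, 7/12), radius 1/30; s3: center (0, 1/2), radius 1/6; s4: center (-1/2, 0), radius 1/8


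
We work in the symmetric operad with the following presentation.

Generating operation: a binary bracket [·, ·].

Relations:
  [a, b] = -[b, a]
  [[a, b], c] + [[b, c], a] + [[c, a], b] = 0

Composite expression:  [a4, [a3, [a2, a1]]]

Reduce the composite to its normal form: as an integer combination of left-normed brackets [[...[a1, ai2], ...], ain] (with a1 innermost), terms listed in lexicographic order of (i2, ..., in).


-[[[a1, a2], a3], a4]

Skip Jacobi rewriting: expand, keep a1-initial words, read off terms.
Composite bracket: [a4, [a3, [a2, a1]]]
Full expansion: 8 signed words from ab - ba (2^3 = 8).
Only words starting with a1 matter:
  from a1a2a3a4, sign -1: term -[[[a1, a2], a3], a4]


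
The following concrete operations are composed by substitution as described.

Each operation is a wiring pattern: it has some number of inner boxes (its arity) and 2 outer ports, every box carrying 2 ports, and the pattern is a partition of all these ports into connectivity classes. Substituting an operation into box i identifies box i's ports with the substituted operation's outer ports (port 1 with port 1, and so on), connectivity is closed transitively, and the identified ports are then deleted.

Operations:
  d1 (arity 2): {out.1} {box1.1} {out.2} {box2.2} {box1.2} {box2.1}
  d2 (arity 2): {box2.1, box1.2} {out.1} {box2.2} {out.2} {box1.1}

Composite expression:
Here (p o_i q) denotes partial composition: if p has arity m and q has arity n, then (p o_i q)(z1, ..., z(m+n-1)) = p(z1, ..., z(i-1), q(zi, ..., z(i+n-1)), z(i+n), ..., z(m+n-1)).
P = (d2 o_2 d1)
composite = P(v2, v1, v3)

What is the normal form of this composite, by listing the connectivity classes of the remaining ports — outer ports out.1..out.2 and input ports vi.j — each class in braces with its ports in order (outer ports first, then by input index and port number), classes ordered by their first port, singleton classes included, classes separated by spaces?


Two ports join when wires chain via d2-identified ports.
stage d1: inputs (v1, v3), connectivity {out.1} {out.2} {v1.1} {v1.2} {v3.1} {v3.2}, out.j its boundary
stage d2: inputs (v2, v1, v3), connectivity {out.1} {out.2} {v1.1} {v1.2} {v2.1} {v2.2} {v3.1} {v3.2}, out.j its boundary

{out.1} {out.2} {v1.1} {v1.2} {v2.1} {v2.2} {v3.1} {v3.2}


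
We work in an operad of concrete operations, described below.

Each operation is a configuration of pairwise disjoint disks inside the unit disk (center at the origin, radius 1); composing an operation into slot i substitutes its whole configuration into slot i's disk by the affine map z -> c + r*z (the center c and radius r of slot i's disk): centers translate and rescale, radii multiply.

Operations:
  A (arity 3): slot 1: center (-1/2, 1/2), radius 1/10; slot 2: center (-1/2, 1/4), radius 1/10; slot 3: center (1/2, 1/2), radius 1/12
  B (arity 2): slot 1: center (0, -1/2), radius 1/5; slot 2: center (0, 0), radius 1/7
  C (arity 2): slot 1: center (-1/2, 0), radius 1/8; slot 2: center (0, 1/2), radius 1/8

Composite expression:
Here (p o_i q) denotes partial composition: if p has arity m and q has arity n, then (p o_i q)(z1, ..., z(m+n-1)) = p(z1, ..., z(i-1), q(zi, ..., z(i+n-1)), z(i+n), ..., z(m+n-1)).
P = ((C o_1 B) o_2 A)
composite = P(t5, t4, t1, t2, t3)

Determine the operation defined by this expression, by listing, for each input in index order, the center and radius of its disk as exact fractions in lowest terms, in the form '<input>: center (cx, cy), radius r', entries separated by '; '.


t1: center (-57/112, 1/224), radius 1/560; t2: center (-55/112, 1/112), radius 1/672; t3: center (0, 1/2), radius 1/8; t4: center (-57/112, 1/112), radius 1/560; t5: center (-1/2, -1/16), radius 1/40

Nesting under C composes maps z -> c + r*z down each t-path.
for t5, the 2-step affine chain lands on center (-1/2, -1/16), radius 1/40
for t4, the 3-step affine chain lands on center (-57/112, 1/112), radius 1/560
for t1, the 3-step affine chain lands on center (-57/112, 1/224), radius 1/560
for t2, the 3-step affine chain lands on center (-55/112, 1/112), radius 1/672
for t3, the 1-step affine chain lands on center (0, 1/2), radius 1/8


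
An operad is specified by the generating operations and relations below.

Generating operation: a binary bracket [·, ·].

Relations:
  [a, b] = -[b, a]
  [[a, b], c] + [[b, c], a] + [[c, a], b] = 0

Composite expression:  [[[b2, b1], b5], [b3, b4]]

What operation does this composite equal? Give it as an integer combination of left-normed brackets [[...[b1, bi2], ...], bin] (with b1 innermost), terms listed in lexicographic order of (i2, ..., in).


-[[[[b1, b2], b5], b3], b4] + [[[[b1, b2], b5], b4], b3]

Antisymmetry and Jacobi reduce to b1-anchored left-normed brackets.
Composite bracket: [[[b2, b1], b5], [b3, b4]]
Each bracket splits as ab - ba, giving 16 signed words (2^4 = 16).
Coefficients come from the b1-initial words:
  b1b2b5b3b4 (sign -1) contributes -[[[[b1, b2], b5], b3], b4]
  b1b2b5b4b3 (sign +1) contributes +[[[[b1, b2], b5], b4], b3]


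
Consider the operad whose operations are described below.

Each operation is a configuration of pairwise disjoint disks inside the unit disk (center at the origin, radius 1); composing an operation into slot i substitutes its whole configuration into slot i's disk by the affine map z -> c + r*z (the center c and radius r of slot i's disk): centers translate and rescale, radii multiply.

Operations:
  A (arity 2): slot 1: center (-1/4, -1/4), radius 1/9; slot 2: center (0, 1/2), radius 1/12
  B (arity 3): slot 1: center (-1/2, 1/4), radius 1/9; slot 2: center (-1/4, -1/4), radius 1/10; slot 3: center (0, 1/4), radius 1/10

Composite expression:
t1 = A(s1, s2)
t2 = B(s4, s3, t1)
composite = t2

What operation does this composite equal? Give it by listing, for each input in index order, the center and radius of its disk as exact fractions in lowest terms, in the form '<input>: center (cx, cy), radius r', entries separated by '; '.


s1: center (-1/40, 9/40), radius 1/90; s2: center (0, 3/10), radius 1/120; s3: center (-1/4, -1/4), radius 1/10; s4: center (-1/2, 1/4), radius 1/9

Below B, radii multiply path by path; the s-disk centers shift.
input s4: applying the 1 nested substitution gives center (-1/2, 1/4), radius 1/9
input s3: applying the 1 nested substitution gives center (-1/4, -1/4), radius 1/10
input s1: applying the 2 nested substitutions gives center (-1/40, 9/40), radius 1/90
input s2: applying the 2 nested substitutions gives center (0, 3/10), radius 1/120


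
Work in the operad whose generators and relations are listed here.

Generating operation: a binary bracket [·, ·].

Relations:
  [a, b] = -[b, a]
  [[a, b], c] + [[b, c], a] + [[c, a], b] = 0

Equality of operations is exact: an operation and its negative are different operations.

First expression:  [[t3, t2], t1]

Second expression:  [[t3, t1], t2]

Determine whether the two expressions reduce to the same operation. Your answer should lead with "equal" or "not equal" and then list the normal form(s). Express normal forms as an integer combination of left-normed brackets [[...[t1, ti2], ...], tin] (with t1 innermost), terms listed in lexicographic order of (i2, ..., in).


not equal: they reduce to [[t1, t2], t3] - [[t1, t3], t2] and -[[t1, t3], t2]

Reducing the first expression gives [[t1, t2], t3] - [[t1, t3], t2]
Reducing the second expression gives -[[t1, t3], t2]
They disagree, so not equal.


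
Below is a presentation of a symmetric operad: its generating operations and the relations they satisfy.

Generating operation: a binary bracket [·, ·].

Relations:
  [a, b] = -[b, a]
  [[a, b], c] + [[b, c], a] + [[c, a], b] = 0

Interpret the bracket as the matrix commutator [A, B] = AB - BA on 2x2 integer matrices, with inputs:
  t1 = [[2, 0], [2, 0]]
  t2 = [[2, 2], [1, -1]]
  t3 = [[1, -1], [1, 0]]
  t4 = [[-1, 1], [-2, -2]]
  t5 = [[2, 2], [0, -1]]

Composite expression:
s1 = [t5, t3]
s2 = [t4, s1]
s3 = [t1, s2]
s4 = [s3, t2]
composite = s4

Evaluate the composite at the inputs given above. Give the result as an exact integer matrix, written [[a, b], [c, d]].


[t5, t3] = [[2, -5], [-3, -2]]
[t4, [t5, t3]] = [[-13, -9], [-5, 13]]
[t1, [t4, [t5, t3]]] = [[18, -18], [-42, -18]]
[[t1, [t4, [t5, t3]]], t2] = [[66, 126], [-162, -66]]

[[66, 126], [-162, -66]]


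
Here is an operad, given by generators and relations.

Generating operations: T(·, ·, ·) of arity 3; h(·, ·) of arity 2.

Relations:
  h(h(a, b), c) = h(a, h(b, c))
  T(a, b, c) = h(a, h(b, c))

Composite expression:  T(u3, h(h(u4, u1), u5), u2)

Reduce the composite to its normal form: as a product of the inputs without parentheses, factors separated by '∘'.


u3 ∘ u4 ∘ u1 ∘ u5 ∘ u2

Key point: T is associative — brackets drop, the u-order remains.
h(u4, u1) flattens to u4 ∘ u1
h(h(u4, u1), u5) flattens to u4 ∘ u1 ∘ u5
T(u3, h(h(u4, u1), u5), u2) flattens to u3 ∘ u4 ∘ u1 ∘ u5 ∘ u2


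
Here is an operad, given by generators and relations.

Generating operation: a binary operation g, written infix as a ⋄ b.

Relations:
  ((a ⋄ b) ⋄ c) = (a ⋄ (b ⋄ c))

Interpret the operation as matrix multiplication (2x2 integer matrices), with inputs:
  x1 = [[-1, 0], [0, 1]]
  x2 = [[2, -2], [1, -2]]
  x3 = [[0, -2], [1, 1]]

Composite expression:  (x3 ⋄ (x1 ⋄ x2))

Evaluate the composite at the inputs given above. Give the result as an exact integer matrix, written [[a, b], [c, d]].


[[-2, 4], [-1, 0]]

(x1 ⋄ x2) = [[-2, 2], [1, -2]]
(x3 ⋄ (x1 ⋄ x2)) = [[-2, 4], [-1, 0]]


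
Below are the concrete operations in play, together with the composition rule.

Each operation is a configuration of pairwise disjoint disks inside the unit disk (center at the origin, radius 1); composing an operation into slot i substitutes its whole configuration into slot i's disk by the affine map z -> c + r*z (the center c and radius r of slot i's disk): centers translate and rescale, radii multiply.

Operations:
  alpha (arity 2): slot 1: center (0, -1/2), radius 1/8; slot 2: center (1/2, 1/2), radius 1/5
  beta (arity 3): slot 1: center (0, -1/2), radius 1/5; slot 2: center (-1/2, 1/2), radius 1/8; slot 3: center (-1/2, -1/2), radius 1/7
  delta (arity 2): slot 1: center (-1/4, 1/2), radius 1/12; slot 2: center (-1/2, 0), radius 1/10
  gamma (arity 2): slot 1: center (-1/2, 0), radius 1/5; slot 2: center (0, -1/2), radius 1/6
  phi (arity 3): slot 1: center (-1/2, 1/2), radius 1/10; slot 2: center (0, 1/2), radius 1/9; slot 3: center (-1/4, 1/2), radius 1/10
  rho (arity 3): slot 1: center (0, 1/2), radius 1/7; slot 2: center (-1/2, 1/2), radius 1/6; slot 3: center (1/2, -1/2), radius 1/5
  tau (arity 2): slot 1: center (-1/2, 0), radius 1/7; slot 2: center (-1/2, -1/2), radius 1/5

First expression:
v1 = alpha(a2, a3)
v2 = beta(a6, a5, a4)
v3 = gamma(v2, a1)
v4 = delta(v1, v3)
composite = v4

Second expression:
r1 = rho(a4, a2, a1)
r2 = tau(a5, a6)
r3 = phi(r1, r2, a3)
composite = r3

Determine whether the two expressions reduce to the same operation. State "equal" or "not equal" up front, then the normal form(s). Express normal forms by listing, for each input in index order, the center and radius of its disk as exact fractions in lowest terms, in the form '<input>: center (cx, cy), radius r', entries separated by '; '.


not equal; the first gives a1: center (-1/2, -1/20), radius 1/60; a2: center (-1/4, 11/24), radius 1/96; a3: center (-5/24, 13/24), radius 1/60; a4: center (-14/25, -1/100), radius 1/350; a5: center (-14/25, 1/100), radius 1/400; a6: center (-11/20, -1/100), radius 1/250 and the second a1: center (-9/20, 9/20), radius 1/50; a2: center (-11/20, 11/20), radius 1/60; a3: center (-1/4, 1/2), radius 1/10; a4: center (-1/2, 11/20), radius 1/70; a5: center (-1/18, 1/2), radius 1/63; a6: center (-1/18, 4/9), radius 1/45

In normal form, the first expression is a1: center (-1/2, -1/20), radius 1/60; a2: center (-1/4, 11/24), radius 1/96; a3: center (-5/24, 13/24), radius 1/60; a4: center (-14/25, -1/100), radius 1/350; a5: center (-14/25, 1/100), radius 1/400; a6: center (-11/20, -1/100), radius 1/250
In normal form, the second expression is a1: center (-9/20, 9/20), radius 1/50; a2: center (-11/20, 11/20), radius 1/60; a3: center (-1/4, 1/2), radius 1/10; a4: center (-1/2, 11/20), radius 1/70; a5: center (-1/18, 1/2), radius 1/63; a6: center (-1/18, 4/9), radius 1/45
The normal forms differ: not equal.


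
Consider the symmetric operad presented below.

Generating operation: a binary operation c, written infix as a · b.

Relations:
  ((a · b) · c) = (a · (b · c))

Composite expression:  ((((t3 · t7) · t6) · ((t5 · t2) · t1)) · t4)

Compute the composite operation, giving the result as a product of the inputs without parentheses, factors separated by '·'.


The c-tree's shape is irrelevant; the t-reading-order decides.
(t3 · t7) spells out as t3 · t7
((t3 · t7) · t6) spells out as t3 · t7 · t6
(t5 · t2) spells out as t5 · t2
((t5 · t2) · t1) spells out as t5 · t2 · t1
(((t3 · t7) · t6) · ((t5 · t2) · t1)) spells out as t3 · t7 · t6 · t5 · t2 · t1
((((t3 · t7) · t6) · ((t5 · t2) · t1)) · t4) spells out as t3 · t7 · t6 · t5 · t2 · t1 · t4

t3 · t7 · t6 · t5 · t2 · t1 · t4


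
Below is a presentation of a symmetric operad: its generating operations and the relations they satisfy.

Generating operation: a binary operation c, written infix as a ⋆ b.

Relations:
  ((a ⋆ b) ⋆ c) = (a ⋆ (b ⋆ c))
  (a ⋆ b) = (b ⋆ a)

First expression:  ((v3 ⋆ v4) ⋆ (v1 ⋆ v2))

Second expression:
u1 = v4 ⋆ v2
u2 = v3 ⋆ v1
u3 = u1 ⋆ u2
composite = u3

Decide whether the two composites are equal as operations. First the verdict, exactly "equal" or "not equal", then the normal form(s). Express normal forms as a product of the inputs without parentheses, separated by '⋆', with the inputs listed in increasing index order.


equal: each reduces to v1 ⋆ v2 ⋆ v3 ⋆ v4

In normal form, the first expression is v1 ⋆ v2 ⋆ v3 ⋆ v4
In normal form, the second expression is v1 ⋆ v2 ⋆ v3 ⋆ v4
One common form — equal.


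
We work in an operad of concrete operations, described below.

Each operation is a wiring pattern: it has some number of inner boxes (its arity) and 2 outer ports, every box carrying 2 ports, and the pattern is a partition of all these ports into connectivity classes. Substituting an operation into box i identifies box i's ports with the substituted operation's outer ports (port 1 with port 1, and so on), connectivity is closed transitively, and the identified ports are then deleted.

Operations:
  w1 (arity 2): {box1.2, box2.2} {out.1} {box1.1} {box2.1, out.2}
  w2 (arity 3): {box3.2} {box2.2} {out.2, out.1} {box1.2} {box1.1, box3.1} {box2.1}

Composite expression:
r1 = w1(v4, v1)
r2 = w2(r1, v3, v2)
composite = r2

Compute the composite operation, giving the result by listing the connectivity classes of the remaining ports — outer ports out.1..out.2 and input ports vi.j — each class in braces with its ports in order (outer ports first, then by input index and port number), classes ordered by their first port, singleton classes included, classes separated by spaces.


{out.1, out.2} {v1.1} {v1.2, v4.2} {v2.1} {v2.2} {v3.1} {v3.2} {v4.1}


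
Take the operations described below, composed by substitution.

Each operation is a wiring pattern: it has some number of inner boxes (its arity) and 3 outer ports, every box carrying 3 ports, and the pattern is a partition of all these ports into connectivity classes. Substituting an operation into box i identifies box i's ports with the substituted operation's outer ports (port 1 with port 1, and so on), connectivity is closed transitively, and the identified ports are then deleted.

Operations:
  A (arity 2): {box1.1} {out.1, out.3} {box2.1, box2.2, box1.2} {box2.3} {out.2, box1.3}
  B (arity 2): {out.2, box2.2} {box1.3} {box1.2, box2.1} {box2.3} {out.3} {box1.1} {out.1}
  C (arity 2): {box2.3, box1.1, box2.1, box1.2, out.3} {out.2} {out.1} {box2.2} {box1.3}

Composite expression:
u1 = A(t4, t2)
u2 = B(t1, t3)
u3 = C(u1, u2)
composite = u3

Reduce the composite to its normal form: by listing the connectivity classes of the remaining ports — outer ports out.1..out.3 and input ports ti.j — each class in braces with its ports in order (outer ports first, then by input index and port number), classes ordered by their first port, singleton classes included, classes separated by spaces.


{out.1} {out.2} {out.3, t4.3} {t1.1} {t1.2, t3.1} {t1.3} {t2.1, t2.2, t4.2} {t2.3} {t3.2} {t3.3} {t4.1}

After gluing at C, chains via deleted ports link the t-ports.
stage A: inputs (t4, t2), connectivity {out.1, out.3} {out.2, t4.3} {t2.1, t2.2, t4.2} {t2.3} {t4.1}, out.j its boundary
stage B: inputs (t1, t3), connectivity {out.1} {out.2, t3.2} {out.3} {t1.1} {t1.2, t3.1} {t1.3} {t3.3}, out.j its boundary
stage C: inputs (t4, t2, t1, t3), connectivity {out.1} {out.2} {out.3, t4.3} {t1.1} {t1.2, t3.1} {t1.3} {t2.1, t2.2, t4.2} {t2.3} {t3.2} {t3.3} {t4.1}, out.j its boundary


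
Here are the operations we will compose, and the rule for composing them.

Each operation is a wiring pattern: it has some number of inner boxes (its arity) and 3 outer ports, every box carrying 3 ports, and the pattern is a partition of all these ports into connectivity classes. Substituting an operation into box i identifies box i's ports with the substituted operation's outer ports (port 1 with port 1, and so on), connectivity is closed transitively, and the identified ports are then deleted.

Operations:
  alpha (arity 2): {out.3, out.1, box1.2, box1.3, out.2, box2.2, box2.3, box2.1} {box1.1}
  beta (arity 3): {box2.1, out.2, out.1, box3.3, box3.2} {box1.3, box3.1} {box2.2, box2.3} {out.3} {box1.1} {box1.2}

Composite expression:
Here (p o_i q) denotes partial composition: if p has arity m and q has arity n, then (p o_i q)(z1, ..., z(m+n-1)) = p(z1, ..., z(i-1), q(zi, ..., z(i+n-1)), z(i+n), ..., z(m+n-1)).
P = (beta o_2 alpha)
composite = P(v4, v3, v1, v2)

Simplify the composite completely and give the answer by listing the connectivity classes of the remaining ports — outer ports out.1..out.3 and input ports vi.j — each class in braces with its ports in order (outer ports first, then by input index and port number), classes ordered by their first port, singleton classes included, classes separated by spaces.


{out.1, out.2, v1.1, v1.2, v1.3, v2.2, v2.3, v3.2, v3.3} {out.3} {v2.1, v4.3} {v3.1} {v4.1} {v4.2}

Connectivity passes through glued beta-boundaries; trace each wire chain.
stage alpha: inputs (v3, v1), connectivity {out.1, out.2, out.3, v1.1, v1.2, v1.3, v3.2, v3.3} {v3.1}, out.j its boundary
stage beta: inputs (v4, v3, v1, v2), connectivity {out.1, out.2, v1.1, v1.2, v1.3, v2.2, v2.3, v3.2, v3.3} {out.3} {v2.1, v4.3} {v3.1} {v4.1} {v4.2}, out.j its boundary


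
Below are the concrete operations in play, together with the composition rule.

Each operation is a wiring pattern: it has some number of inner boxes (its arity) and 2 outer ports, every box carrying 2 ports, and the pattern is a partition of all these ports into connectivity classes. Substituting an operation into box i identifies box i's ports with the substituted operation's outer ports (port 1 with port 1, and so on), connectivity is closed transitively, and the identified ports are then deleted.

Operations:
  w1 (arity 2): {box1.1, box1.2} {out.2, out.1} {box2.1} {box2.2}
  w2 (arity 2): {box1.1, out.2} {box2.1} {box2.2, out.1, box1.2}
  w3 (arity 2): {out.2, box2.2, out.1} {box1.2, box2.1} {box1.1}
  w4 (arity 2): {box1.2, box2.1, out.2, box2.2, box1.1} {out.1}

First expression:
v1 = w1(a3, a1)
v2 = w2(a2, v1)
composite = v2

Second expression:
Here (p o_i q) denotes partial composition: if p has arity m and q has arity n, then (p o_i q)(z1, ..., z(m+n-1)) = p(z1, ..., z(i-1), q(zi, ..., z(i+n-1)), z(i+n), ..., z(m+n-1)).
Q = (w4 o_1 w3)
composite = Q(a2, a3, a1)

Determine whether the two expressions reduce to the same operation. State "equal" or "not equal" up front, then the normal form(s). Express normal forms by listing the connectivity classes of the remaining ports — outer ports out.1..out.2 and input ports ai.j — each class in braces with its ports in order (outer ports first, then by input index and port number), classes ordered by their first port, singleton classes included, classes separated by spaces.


The first composite normalizes to {out.1, a2.2} {out.2, a2.1} {a1.1} {a1.2} {a3.1, a3.2}
The second composite normalizes to {out.1} {out.2, a1.1, a1.2, a3.2} {a2.1} {a2.2, a3.1}
The forms do not match — not equal.

not equal: they reduce to {out.1, a2.2} {out.2, a2.1} {a1.1} {a1.2} {a3.1, a3.2} and {out.1} {out.2, a1.1, a1.2, a3.2} {a2.1} {a2.2, a3.1}


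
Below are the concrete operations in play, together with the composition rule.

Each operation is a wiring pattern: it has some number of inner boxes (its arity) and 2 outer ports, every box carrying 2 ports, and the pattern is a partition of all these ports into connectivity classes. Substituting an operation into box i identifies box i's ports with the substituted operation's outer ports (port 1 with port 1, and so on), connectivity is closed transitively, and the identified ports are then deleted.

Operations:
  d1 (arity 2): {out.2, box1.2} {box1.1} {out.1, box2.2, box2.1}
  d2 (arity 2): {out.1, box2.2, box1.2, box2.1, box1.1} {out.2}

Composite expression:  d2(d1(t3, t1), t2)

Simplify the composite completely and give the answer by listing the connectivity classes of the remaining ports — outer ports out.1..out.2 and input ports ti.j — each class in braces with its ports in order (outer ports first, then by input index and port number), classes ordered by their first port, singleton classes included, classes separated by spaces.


{out.1, t1.1, t1.2, t2.1, t2.2, t3.2} {out.2} {t3.1}

Treat the ports identified at d2 as solder joints: merge, then drop.
after d1, the pattern on (t3, t1) reads {out.1, t1.1, t1.2} {out.2, t3.2} {t3.1} (out.j = its outer ports)
after d2, the pattern on (t3, t1, t2) reads {out.1, t1.1, t1.2, t2.1, t2.2, t3.2} {out.2} {t3.1} (out.j = its outer ports)


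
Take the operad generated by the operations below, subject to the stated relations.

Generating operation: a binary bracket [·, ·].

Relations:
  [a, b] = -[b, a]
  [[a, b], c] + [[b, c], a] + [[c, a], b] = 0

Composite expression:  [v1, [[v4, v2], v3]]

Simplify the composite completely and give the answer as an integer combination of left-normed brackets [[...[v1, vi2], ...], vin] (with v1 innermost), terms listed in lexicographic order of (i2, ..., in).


-[[[v1, v2], v4], v3] + [[[v1, v3], v2], v4] - [[[v1, v3], v4], v2] + [[[v1, v4], v2], v3]

A multilinear Lie element is pinned by v1-initial words (v1 innermost).
Composite bracket: [v1, [[v4, v2], v3]]
Applying ab - ba throughout gives 8 signed words (2^3 = 8).
Collect the words opening with v1:
  from v1v2v4v3, sign -1: term -[[[v1, v2], v4], v3]
  from v1v3v2v4, sign +1: term +[[[v1, v3], v2], v4]
  from v1v3v4v2, sign -1: term -[[[v1, v3], v4], v2]
  from v1v4v2v3, sign +1: term +[[[v1, v4], v2], v3]


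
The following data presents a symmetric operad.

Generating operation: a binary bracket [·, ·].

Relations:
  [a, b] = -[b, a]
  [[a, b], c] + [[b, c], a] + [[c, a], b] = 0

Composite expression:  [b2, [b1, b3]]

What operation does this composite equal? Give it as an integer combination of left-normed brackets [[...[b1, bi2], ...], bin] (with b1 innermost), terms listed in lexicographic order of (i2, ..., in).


-[[b1, b3], b2]


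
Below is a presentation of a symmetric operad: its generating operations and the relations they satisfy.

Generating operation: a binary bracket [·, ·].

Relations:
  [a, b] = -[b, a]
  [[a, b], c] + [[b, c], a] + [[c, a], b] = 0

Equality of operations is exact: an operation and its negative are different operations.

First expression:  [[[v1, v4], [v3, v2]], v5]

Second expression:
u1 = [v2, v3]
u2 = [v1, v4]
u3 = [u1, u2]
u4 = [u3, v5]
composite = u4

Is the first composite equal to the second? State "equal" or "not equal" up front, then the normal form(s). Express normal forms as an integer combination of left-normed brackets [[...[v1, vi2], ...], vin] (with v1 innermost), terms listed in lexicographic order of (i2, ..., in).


equal; both compose to -[[[[v1, v4], v2], v3], v5] + [[[[v1, v4], v3], v2], v5]


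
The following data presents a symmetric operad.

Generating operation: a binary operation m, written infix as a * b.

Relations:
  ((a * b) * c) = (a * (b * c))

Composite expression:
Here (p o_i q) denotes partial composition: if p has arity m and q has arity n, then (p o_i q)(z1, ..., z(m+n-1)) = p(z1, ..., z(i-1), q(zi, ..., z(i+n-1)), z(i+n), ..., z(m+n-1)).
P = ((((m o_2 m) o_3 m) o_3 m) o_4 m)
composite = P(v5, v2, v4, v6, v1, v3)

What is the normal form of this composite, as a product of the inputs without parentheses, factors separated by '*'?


Associativity of m dissolves the nesting; only the v-input order survives.
(v6 * v1) spells out as v6 * v1
(v4 * (v6 * v1)) spells out as v4 * v6 * v1
((v4 * (v6 * v1)) * v3) spells out as v4 * v6 * v1 * v3
(v2 * ((v4 * (v6 * v1)) * v3)) spells out as v2 * v4 * v6 * v1 * v3
(v5 * (v2 * ((v4 * (v6 * v1)) * v3))) spells out as v5 * v2 * v4 * v6 * v1 * v3

v5 * v2 * v4 * v6 * v1 * v3


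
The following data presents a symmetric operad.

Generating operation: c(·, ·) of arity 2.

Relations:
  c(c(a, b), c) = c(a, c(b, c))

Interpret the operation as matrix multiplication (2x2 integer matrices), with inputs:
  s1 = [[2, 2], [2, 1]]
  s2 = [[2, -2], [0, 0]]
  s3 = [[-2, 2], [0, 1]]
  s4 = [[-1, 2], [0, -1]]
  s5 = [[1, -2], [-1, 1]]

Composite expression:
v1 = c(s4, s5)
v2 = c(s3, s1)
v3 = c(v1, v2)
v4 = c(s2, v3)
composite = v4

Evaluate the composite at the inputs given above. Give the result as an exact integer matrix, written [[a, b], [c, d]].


c(s4, s5) = [[-3, 4], [1, -1]]
c(s3, s1) = [[0, -2], [2, 1]]
c(c(s4, s5), c(s3, s1)) = [[8, 10], [-2, -3]]
c(s2, c(c(s4, s5), c(s3, s1))) = [[20, 26], [0, 0]]

[[20, 26], [0, 0]]


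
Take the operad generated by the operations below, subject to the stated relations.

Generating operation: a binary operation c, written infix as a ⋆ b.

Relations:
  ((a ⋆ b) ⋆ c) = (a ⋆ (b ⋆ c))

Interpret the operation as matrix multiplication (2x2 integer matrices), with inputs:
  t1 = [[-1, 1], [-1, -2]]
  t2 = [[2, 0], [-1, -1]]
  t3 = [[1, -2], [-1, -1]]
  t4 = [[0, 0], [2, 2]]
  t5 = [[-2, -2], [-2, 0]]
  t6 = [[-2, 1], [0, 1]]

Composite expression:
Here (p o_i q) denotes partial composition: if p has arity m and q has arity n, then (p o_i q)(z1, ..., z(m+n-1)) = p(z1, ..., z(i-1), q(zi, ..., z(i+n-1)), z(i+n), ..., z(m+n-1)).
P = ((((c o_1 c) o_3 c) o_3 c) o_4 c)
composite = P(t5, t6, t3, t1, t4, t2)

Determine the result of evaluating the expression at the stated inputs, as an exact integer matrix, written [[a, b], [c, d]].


(t5 ⋆ t6) = [[4, -4], [4, -2]]
(t1 ⋆ t4) = [[2, 2], [-4, -4]]
(t3 ⋆ (t1 ⋆ t4)) = [[10, 10], [2, 2]]
((t3 ⋆ (t1 ⋆ t4)) ⋆ t2) = [[10, -10], [2, -2]]
((t5 ⋆ t6) ⋆ ((t3 ⋆ (t1 ⋆ t4)) ⋆ t2)) = [[32, -32], [36, -36]]

[[32, -32], [36, -36]]


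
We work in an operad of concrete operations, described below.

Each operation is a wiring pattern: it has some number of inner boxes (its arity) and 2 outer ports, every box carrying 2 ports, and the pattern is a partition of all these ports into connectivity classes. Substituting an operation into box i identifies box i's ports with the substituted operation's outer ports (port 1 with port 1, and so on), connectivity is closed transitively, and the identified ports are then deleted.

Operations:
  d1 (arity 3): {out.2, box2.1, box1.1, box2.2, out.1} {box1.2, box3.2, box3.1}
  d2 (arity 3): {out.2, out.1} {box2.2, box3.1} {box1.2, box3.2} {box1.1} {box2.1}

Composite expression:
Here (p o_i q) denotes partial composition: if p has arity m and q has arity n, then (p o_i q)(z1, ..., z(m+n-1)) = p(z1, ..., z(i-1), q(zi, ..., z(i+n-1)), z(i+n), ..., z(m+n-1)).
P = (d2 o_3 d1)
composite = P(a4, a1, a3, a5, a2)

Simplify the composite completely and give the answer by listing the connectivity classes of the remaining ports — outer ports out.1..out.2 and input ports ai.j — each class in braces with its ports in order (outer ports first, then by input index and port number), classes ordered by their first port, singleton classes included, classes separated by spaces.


Treat the ports identified at d2 as solder joints: merge, then drop.
through d1, on inputs (a3, a5, a2): {out.1, out.2, a3.1, a5.1, a5.2} {a2.1, a2.2, a3.2} (out.j = stage outer ports)
through d2, on inputs (a4, a1, a3, a5, a2): {out.1, out.2} {a1.1} {a1.2, a3.1, a4.2, a5.1, a5.2} {a2.1, a2.2, a3.2} {a4.1} (out.j = stage outer ports)

{out.1, out.2} {a1.1} {a1.2, a3.1, a4.2, a5.1, a5.2} {a2.1, a2.2, a3.2} {a4.1}


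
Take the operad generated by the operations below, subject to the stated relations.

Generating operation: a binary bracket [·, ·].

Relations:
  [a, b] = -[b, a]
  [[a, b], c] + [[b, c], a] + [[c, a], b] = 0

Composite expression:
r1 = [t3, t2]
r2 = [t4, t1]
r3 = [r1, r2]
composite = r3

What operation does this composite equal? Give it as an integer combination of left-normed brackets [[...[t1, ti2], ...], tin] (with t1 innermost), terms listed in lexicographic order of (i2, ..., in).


-[[[t1, t4], t2], t3] + [[[t1, t4], t3], t2]

Expand each bracket as ab - ba; the t1-initial words give the coefficients.
Composite bracket: [[t3, t2], [t4, t1]]
Expanding via [a, b] = ab - ba: 8 signed words (2^3 = 8).
Collect the words opening with t1:
  the word t1t4t2t3 carries sign -1 and contributes -[[[t1, t4], t2], t3]
  the word t1t4t3t2 carries sign +1 and contributes +[[[t1, t4], t3], t2]


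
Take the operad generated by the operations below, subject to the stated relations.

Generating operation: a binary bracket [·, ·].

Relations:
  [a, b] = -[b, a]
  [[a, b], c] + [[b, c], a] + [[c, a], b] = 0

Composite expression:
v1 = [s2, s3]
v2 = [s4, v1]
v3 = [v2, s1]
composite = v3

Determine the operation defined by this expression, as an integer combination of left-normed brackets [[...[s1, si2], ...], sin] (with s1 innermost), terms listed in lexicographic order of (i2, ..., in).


[[[s1, s2], s3], s4] - [[[s1, s3], s2], s4] - [[[s1, s4], s2], s3] + [[[s1, s4], s3], s2]

Skip Jacobi rewriting: expand, keep s1-initial words, read off terms.
Composite bracket: [[s4, [s2, s3]], s1]
Applying ab - ba throughout gives 8 signed words (2^3 = 8).
Words beginning with s1 determine it all:
  s1s2s3s4 appears with sign +1, giving the term +[[[s1, s2], s3], s4]
  s1s3s2s4 appears with sign -1, giving the term -[[[s1, s3], s2], s4]
  s1s4s2s3 appears with sign -1, giving the term -[[[s1, s4], s2], s3]
  s1s4s3s2 appears with sign +1, giving the term +[[[s1, s4], s3], s2]


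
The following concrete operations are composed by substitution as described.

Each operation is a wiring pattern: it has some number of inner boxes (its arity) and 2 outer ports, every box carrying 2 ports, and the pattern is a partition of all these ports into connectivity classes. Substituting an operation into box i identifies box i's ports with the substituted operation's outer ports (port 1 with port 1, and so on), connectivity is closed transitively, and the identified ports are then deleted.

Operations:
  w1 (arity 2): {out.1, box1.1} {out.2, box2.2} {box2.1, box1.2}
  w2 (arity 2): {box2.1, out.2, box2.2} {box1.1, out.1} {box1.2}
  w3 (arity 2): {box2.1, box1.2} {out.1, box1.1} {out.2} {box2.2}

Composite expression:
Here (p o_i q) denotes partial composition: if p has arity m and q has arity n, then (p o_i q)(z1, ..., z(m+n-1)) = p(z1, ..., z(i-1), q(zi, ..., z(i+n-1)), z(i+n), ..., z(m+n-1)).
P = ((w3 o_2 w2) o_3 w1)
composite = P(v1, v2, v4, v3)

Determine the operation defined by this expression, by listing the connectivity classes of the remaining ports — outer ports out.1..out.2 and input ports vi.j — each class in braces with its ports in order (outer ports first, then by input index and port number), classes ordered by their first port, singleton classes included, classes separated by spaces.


{out.1, v1.1} {out.2} {v1.2, v2.1} {v2.2} {v3.1, v4.2} {v3.2, v4.1}

Substituting into w3 glues patterns; closure does the rest.
the subtree at w1 composes to {out.1, v4.1} {out.2, v3.2} {v3.1, v4.2} on (v4, v3); out.j = own outer ports
the subtree at w2 composes to {out.1, v2.1} {out.2, v3.2, v4.1} {v2.2} {v3.1, v4.2} on (v2, v4, v3); out.j = own outer ports
the subtree at w3 composes to {out.1, v1.1} {out.2} {v1.2, v2.1} {v2.2} {v3.1, v4.2} {v3.2, v4.1} on (v1, v2, v4, v3); out.j = own outer ports


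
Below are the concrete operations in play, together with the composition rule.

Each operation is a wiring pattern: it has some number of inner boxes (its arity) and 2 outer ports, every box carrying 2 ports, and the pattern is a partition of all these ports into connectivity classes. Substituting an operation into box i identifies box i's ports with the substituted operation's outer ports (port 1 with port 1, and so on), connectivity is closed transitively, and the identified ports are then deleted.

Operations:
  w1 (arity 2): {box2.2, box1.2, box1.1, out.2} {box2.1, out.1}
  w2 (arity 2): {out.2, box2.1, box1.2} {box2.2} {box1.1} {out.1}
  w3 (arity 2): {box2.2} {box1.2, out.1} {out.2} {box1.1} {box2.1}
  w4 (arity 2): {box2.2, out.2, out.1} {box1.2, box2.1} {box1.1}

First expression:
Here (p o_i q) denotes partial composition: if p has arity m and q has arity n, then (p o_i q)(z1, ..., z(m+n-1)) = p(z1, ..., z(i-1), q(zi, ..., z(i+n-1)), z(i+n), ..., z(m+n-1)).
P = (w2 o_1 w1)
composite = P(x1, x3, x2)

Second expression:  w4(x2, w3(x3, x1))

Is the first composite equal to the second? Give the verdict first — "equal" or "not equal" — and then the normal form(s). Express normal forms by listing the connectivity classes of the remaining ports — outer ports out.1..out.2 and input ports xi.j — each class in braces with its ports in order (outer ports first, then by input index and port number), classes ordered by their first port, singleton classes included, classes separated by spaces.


In normal form, the first expression is {out.1} {out.2, x1.1, x1.2, x2.1, x3.2} {x2.2} {x3.1}
In normal form, the second expression is {out.1, out.2} {x1.1} {x1.2} {x2.1} {x2.2, x3.2} {x3.1}
They disagree, so not equal.

not equal; the first gives {out.1} {out.2, x1.1, x1.2, x2.1, x3.2} {x2.2} {x3.1} and the second {out.1, out.2} {x1.1} {x1.2} {x2.1} {x2.2, x3.2} {x3.1}


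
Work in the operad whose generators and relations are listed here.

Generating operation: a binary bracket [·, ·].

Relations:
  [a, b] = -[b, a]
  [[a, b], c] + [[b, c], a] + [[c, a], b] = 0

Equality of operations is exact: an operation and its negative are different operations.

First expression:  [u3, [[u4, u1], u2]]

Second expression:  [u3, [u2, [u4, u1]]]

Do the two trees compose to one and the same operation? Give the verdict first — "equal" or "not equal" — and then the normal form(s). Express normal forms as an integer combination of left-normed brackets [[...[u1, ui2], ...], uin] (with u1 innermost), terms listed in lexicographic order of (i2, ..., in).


not equal — first [[[u1, u4], u2], u3], second -[[[u1, u4], u2], u3]

The first expression reduces to [[[u1, u4], u2], u3]
The second expression reduces to -[[[u1, u4], u2], u3]
No match — not equal.


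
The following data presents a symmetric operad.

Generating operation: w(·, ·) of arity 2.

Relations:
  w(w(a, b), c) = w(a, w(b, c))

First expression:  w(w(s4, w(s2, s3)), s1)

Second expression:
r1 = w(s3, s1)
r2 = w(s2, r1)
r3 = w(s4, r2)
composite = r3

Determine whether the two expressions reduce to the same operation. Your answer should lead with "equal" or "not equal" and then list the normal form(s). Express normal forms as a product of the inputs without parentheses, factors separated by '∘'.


equal; both compose to s4 ∘ s2 ∘ s3 ∘ s1

The first composite normalizes to s4 ∘ s2 ∘ s3 ∘ s1
The second composite normalizes to s4 ∘ s2 ∘ s3 ∘ s1
One common form — equal.


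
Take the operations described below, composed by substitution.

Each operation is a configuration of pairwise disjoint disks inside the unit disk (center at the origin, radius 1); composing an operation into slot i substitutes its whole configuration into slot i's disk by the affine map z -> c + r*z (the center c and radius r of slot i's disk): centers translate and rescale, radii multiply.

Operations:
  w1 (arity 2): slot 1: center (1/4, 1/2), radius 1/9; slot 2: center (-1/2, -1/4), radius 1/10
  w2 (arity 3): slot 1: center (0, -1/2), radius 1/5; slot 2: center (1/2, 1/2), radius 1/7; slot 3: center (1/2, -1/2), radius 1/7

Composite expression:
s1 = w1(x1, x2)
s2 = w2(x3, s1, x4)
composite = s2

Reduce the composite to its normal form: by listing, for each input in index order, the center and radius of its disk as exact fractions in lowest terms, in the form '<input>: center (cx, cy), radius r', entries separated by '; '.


x1: center (15/28, 4/7), radius 1/63; x2: center (3/7, 13/28), radius 1/70; x3: center (0, -1/2), radius 1/5; x4: center (1/2, -1/2), radius 1/7

Follow each x-input down from w2: c' goes to c + r*c', radius to r*r'.
tracing x3 down its 1-map path: center (0, -1/2), radius 1/5
tracing x1 down its 2-map path: center (15/28, 4/7), radius 1/63
tracing x2 down its 2-map path: center (3/7, 13/28), radius 1/70
tracing x4 down its 1-map path: center (1/2, -1/2), radius 1/7
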